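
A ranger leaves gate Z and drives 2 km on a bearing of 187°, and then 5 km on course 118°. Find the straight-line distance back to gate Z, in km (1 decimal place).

6.0 km

Leg 1 (187°, 2 km): east 2 sin 187° = -0.24, north 2 cos 187° = -1.99
Leg 2 (118°, 5 km): east 5 sin 118° = 4.41, north 5 cos 118° = -2.35
Net: 4.17 east, -4.33 north. Distance = √((4.17)² + (-4.33)²) = 6.014 km.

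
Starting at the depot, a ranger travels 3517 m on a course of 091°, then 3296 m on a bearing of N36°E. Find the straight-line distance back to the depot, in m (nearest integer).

6044 m

Leg 1 (091°, 3517 m): east 3517 sin 91° = 3516.46, north 3517 cos 91° = -61.38
Leg 2 (N36°E, 3296 m): east 3296 sin 36° = 1937.34, north 3296 cos 36° = 2666.52
Net: 5453.80 east, 2605.14 north. Distance = √((5453.80)² + (2605.14)²) = 6044.066 m.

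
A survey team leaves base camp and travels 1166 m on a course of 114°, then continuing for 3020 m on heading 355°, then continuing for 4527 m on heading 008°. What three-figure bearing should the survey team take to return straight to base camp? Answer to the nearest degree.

192°

Leg 1 (114°, 1166 m): east 1166 sin 114° = 1065.19, north 1166 cos 114° = -474.25
Leg 2 (355°, 3020 m): east 3020 sin 355° = -263.21, north 3020 cos 355° = 3008.51
Leg 3 (008°, 4527 m): east 4527 sin 8° = 630.04, north 4527 cos 8° = 4482.94
Net displacement: 1432.02 east, 7017.20 north. Direction back to start is (-1432.02, -7017.20): bearing = atan2(-1432.02, -7017.20) mod 360° = 191.53° ≈ 192°.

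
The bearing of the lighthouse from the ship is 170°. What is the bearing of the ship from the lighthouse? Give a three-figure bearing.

Back-bearing = 170° + 180° = 350°.

350°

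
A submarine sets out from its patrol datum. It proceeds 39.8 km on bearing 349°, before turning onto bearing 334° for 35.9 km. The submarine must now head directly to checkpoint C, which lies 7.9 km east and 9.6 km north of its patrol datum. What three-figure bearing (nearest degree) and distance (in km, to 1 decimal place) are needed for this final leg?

Leg 1 (349°, 39.8 km): east 39.8 sin 349° = -7.59, north 39.8 cos 349° = 39.07
Leg 2 (334°, 35.9 km): east 35.9 sin 334° = -15.74, north 35.9 cos 334° = 32.27
Current position: (-23.33, 71.34). Target: (7.9, 9.6). Remaining: Δeast = 31.23, Δnorth = -61.74.
Bearing = atan2(31.23, -61.74) mod 360° = 153.17°; distance = √((31.23)² + (-61.74)²) = 69.186 km.

153°, 69.2 km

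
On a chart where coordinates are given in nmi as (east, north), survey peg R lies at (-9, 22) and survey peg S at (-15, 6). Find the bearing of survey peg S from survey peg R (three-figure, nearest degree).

Δeast = -15 − -9 = -6.00; Δnorth = 6 − 22 = -16.00.
Bearing = atan2(Δeast, Δnorth) mod 360° = 200.56° ≈ 201°.

201°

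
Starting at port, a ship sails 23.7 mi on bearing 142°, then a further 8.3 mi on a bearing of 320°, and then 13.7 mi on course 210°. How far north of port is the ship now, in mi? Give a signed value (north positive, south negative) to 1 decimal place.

-24.2 mi

Leg 1 (142°, 23.7 mi): east 23.7 sin 142° = 14.59, north 23.7 cos 142° = -18.68
Leg 2 (320°, 8.3 mi): east 8.3 sin 320° = -5.34, north 8.3 cos 320° = 6.36
Leg 3 (210°, 13.7 mi): east 13.7 sin 210° = -6.85, north 13.7 cos 210° = -11.86
Net north component: -24.18 mi.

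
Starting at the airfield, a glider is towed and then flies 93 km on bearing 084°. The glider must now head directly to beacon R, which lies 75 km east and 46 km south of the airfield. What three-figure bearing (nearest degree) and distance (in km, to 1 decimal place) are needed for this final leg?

197°, 58.4 km

Leg 1 (084°, 93 km): east 93 sin 84° = 92.49, north 93 cos 84° = 9.72
Current position: (92.49, 9.72). Target: (75, -46). Remaining: Δeast = -17.49, Δnorth = -55.72.
Bearing = atan2(-17.49, -55.72) mod 360° = 197.43°; distance = √((-17.49)² + (-55.72)²) = 58.402 km.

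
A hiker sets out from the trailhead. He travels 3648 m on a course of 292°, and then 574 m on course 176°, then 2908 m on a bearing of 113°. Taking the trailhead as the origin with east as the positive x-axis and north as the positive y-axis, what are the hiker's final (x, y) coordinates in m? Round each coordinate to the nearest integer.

Leg 1 (292°, 3648 m): east 3648 sin 292° = -3382.37, north 3648 cos 292° = 1366.56
Leg 2 (176°, 574 m): east 574 sin 176° = 40.04, north 574 cos 176° = -572.60
Leg 3 (113°, 2908 m): east 2908 sin 113° = 2676.83, north 2908 cos 113° = -1136.25
Summing: -665.50 m east, -342.28 m north → (-665, -342).

(-665, -342)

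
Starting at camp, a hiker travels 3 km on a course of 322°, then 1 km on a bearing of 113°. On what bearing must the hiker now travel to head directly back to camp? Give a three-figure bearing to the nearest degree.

155°

Leg 1 (322°, 3 km): east 3 sin 322° = -1.85, north 3 cos 322° = 2.36
Leg 2 (113°, 1 km): east 1 sin 113° = 0.92, north 1 cos 113° = -0.39
Net displacement: -0.93 east, 1.97 north. Direction back to start is (0.93, -1.97): bearing = atan2(0.93, -1.97) mod 360° = 154.85° ≈ 155°.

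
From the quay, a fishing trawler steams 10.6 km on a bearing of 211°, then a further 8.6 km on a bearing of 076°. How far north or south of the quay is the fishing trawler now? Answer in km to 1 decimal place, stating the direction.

Leg 1 (211°, 10.6 km): east 10.6 sin 211° = -5.46, north 10.6 cos 211° = -9.09
Leg 2 (076°, 8.6 km): east 8.6 sin 76° = 8.34, north 8.6 cos 76° = 2.08
Net north component: -7.01 km.

7.0 km south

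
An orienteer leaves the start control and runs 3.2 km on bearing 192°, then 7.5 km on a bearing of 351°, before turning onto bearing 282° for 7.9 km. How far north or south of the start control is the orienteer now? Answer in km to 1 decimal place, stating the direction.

Leg 1 (192°, 3.2 km): east 3.2 sin 192° = -0.67, north 3.2 cos 192° = -3.13
Leg 2 (351°, 7.5 km): east 7.5 sin 351° = -1.17, north 7.5 cos 351° = 7.41
Leg 3 (282°, 7.9 km): east 7.9 sin 282° = -7.73, north 7.9 cos 282° = 1.64
Net north component: 5.92 km.

5.9 km north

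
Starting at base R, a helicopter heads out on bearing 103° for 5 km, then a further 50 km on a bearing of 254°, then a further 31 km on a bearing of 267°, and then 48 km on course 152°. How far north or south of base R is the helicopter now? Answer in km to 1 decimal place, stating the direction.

58.9 km south

Leg 1 (103°, 5 km): east 5 sin 103° = 4.87, north 5 cos 103° = -1.12
Leg 2 (254°, 50 km): east 50 sin 254° = -48.06, north 50 cos 254° = -13.78
Leg 3 (267°, 31 km): east 31 sin 267° = -30.96, north 31 cos 267° = -1.62
Leg 4 (152°, 48 km): east 48 sin 152° = 22.53, north 48 cos 152° = -42.38
Net north component: -58.91 km.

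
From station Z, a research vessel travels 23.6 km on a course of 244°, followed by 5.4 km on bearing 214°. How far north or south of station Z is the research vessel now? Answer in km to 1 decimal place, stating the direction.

Leg 1 (244°, 23.6 km): east 23.6 sin 244° = -21.21, north 23.6 cos 244° = -10.35
Leg 2 (214°, 5.4 km): east 5.4 sin 214° = -3.02, north 5.4 cos 214° = -4.48
Net north component: -14.82 km.

14.8 km south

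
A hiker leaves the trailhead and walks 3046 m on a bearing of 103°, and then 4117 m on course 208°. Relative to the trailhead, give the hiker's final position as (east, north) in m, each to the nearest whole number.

Leg 1 (103°, 3046 m): east 3046 sin 103° = 2967.93, north 3046 cos 103° = -685.20
Leg 2 (208°, 4117 m): east 4117 sin 208° = -1932.81, north 4117 cos 208° = -3635.10
Summing: 1035.12 m east, -4320.30 m north → (1035, -4320).

(1035, -4320)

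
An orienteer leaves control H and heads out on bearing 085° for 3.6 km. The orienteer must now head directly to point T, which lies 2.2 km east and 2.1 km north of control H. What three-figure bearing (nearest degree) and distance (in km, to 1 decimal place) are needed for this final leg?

Leg 1 (085°, 3.6 km): east 3.6 sin 85° = 3.59, north 3.6 cos 85° = 0.31
Current position: (3.59, 0.31). Target: (2.2, 2.1). Remaining: Δeast = -1.39, Δnorth = 1.79.
Bearing = atan2(-1.39, 1.79) mod 360° = 322.18°; distance = √((-1.39)² + (1.79)²) = 2.261 km.

322°, 2.3 km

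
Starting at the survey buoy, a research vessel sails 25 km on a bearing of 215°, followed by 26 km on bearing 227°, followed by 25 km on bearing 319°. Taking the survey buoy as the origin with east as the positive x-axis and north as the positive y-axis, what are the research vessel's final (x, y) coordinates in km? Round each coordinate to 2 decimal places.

Leg 1 (215°, 25 km): east 25 sin 215° = -14.34, north 25 cos 215° = -20.48
Leg 2 (227°, 26 km): east 26 sin 227° = -19.02, north 26 cos 227° = -17.73
Leg 3 (319°, 25 km): east 25 sin 319° = -16.40, north 25 cos 319° = 18.87
Summing: -49.76 km east, -19.34 km north → (-49.76, -19.34).

(-49.76, -19.34)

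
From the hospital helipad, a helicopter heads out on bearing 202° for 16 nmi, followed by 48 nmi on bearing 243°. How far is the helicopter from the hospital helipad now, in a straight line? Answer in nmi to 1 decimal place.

61.0 nmi

Leg 1 (202°, 16 nmi): east 16 sin 202° = -5.99, north 16 cos 202° = -14.83
Leg 2 (243°, 48 nmi): east 48 sin 243° = -42.77, north 48 cos 243° = -21.79
Net: -48.76 east, -36.63 north. Distance = √((-48.76)² + (-36.63)²) = 60.986 nmi.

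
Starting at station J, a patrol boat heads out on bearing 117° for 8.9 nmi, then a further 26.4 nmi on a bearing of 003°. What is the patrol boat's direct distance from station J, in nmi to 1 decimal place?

24.2 nmi

Leg 1 (117°, 8.9 nmi): east 8.9 sin 117° = 7.93, north 8.9 cos 117° = -4.04
Leg 2 (003°, 26.4 nmi): east 26.4 sin 3° = 1.38, north 26.4 cos 3° = 26.36
Net: 9.31 east, 22.32 north. Distance = √((9.31)² + (22.32)²) = 24.188 nmi.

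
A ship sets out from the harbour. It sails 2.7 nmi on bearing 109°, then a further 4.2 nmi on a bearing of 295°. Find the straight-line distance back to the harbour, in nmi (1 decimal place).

Leg 1 (109°, 2.7 nmi): east 2.7 sin 109° = 2.55, north 2.7 cos 109° = -0.88
Leg 2 (295°, 4.2 nmi): east 4.2 sin 295° = -3.81, north 4.2 cos 295° = 1.77
Net: -1.25 east, 0.90 north. Distance = √((-1.25)² + (0.90)²) = 1.541 nmi.

1.5 nmi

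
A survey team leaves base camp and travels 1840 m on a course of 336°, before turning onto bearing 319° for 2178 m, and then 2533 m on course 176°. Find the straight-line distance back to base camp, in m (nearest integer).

2154 m

Leg 1 (336°, 1840 m): east 1840 sin 336° = -748.40, north 1840 cos 336° = 1680.92
Leg 2 (319°, 2178 m): east 2178 sin 319° = -1428.90, north 2178 cos 319° = 1643.76
Leg 3 (176°, 2533 m): east 2533 sin 176° = 176.69, north 2533 cos 176° = -2526.83
Net: -2000.60 east, 797.85 north. Distance = √((-2000.60)² + (797.85)²) = 2153.825 m.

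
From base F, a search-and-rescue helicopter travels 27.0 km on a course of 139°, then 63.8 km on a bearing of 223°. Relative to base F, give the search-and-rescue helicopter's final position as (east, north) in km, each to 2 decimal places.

Leg 1 (139°, 27.0 km): east 27.0 sin 139° = 17.71, north 27.0 cos 139° = -20.38
Leg 2 (223°, 63.8 km): east 63.8 sin 223° = -43.51, north 63.8 cos 223° = -46.66
Summing: -25.80 km east, -67.04 km north → (-25.80, -67.04).

(-25.80, -67.04)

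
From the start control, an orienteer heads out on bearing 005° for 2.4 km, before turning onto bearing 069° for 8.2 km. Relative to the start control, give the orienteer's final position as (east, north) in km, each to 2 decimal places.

(7.86, 5.33)

Leg 1 (005°, 2.4 km): east 2.4 sin 5° = 0.21, north 2.4 cos 5° = 2.39
Leg 2 (069°, 8.2 km): east 8.2 sin 69° = 7.66, north 8.2 cos 69° = 2.94
Summing: 7.86 km east, 5.33 km north → (7.86, 5.33).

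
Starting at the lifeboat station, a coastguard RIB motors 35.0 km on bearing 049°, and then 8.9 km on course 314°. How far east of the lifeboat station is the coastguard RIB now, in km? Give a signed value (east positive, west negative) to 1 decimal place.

20.0 km

Leg 1 (049°, 35.0 km): east 35.0 sin 49° = 26.41, north 35.0 cos 49° = 22.96
Leg 2 (314°, 8.9 km): east 8.9 sin 314° = -6.40, north 8.9 cos 314° = 6.18
Net east component: 20.01 km.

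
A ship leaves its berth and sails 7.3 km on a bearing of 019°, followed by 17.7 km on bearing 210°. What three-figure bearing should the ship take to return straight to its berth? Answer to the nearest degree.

038°

Leg 1 (019°, 7.3 km): east 7.3 sin 19° = 2.38, north 7.3 cos 19° = 6.90
Leg 2 (210°, 17.7 km): east 17.7 sin 210° = -8.85, north 17.7 cos 210° = -15.33
Net displacement: -6.47 east, -8.43 north. Direction back to start is (6.47, 8.43): bearing = atan2(6.47, 8.43) mod 360° = 37.53° ≈ 038°.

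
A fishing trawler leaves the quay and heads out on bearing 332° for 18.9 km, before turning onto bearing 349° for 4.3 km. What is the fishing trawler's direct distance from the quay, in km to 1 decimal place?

23.0 km

Leg 1 (332°, 18.9 km): east 18.9 sin 332° = -8.87, north 18.9 cos 332° = 16.69
Leg 2 (349°, 4.3 km): east 4.3 sin 349° = -0.82, north 4.3 cos 349° = 4.22
Net: -9.69 east, 20.91 north. Distance = √((-9.69)² + (20.91)²) = 23.046 km.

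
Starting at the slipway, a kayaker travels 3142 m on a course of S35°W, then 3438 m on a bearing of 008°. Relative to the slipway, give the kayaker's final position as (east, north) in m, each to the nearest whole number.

(-1324, 831)

Leg 1 (S35°W, 3142 m): east 3142 sin 215° = -1802.18, north 3142 cos 215° = -2573.78
Leg 2 (008°, 3438 m): east 3438 sin 8° = 478.48, north 3438 cos 8° = 3404.54
Summing: -1323.70 m east, 830.77 m north → (-1324, 831).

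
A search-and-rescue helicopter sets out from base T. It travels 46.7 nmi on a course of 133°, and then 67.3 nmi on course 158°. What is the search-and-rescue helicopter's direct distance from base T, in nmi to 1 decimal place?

111.4 nmi

Leg 1 (133°, 46.7 nmi): east 46.7 sin 133° = 34.15, north 46.7 cos 133° = -31.85
Leg 2 (158°, 67.3 nmi): east 67.3 sin 158° = 25.21, north 67.3 cos 158° = -62.40
Net: 59.37 east, -94.25 north. Distance = √((59.37)² + (-94.25)²) = 111.387 nmi.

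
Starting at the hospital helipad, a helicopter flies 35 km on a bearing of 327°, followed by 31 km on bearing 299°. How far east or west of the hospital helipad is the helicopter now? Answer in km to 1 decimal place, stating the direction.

Leg 1 (327°, 35 km): east 35 sin 327° = -19.06, north 35 cos 327° = 29.35
Leg 2 (299°, 31 km): east 31 sin 299° = -27.11, north 31 cos 299° = 15.03
Net east component: -46.18 km.

46.2 km west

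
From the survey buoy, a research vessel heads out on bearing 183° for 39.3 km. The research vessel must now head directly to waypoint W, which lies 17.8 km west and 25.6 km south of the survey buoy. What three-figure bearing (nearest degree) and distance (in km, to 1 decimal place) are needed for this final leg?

Leg 1 (183°, 39.3 km): east 39.3 sin 183° = -2.06, north 39.3 cos 183° = -39.25
Current position: (-2.06, -39.25). Target: (-17.8, -25.6). Remaining: Δeast = -15.74, Δnorth = 13.65.
Bearing = atan2(-15.74, 13.65) mod 360° = 310.92°; distance = √((-15.74)² + (13.65)²) = 20.834 km.

311°, 20.8 km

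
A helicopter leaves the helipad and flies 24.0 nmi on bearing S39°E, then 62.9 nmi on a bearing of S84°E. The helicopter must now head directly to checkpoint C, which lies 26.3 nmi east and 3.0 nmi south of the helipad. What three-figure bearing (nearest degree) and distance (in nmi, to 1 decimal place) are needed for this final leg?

Leg 1 (S39°E, 24.0 nmi): east 24.0 sin 141° = 15.10, north 24.0 cos 141° = -18.65
Leg 2 (S84°E, 62.9 nmi): east 62.9 sin 96° = 62.56, north 62.9 cos 96° = -6.57
Current position: (77.66, -25.23). Target: (26.3, -3.0). Remaining: Δeast = -51.36, Δnorth = 22.23.
Bearing = atan2(-51.36, 22.23) mod 360° = 293.40°; distance = √((-51.36)² + (22.23)²) = 55.962 nmi.

293°, 56.0 nmi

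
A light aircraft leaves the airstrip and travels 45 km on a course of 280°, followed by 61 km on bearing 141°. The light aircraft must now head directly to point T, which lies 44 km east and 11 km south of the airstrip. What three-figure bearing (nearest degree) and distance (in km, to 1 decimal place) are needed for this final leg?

Leg 1 (280°, 45 km): east 45 sin 280° = -44.32, north 45 cos 280° = 7.81
Leg 2 (141°, 61 km): east 61 sin 141° = 38.39, north 61 cos 141° = -47.41
Current position: (-5.93, -39.59). Target: (44, -11). Remaining: Δeast = 49.93, Δnorth = 28.59.
Bearing = atan2(49.93, 28.59) mod 360° = 60.20°; distance = √((49.93)² + (28.59)²) = 57.535 km.

060°, 57.5 km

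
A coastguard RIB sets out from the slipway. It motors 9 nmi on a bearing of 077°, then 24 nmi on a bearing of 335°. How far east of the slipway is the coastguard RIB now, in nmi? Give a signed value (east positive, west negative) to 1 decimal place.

-1.4 nmi

Leg 1 (077°, 9 nmi): east 9 sin 77° = 8.77, north 9 cos 77° = 2.02
Leg 2 (335°, 24 nmi): east 24 sin 335° = -10.14, north 24 cos 335° = 21.75
Net east component: -1.37 nmi.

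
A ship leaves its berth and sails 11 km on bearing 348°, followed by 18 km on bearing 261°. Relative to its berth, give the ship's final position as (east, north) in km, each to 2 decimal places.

(-20.07, 7.94)

Leg 1 (348°, 11 km): east 11 sin 348° = -2.29, north 11 cos 348° = 10.76
Leg 2 (261°, 18 km): east 18 sin 261° = -17.78, north 18 cos 261° = -2.82
Summing: -20.07 km east, 7.94 km north → (-20.07, 7.94).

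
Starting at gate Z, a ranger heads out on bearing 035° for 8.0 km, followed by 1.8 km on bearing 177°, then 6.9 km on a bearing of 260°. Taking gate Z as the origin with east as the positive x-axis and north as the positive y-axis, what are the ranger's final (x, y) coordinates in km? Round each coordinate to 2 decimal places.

Leg 1 (035°, 8.0 km): east 8.0 sin 35° = 4.59, north 8.0 cos 35° = 6.55
Leg 2 (177°, 1.8 km): east 1.8 sin 177° = 0.09, north 1.8 cos 177° = -1.80
Leg 3 (260°, 6.9 km): east 6.9 sin 260° = -6.80, north 6.9 cos 260° = -1.20
Summing: -2.11 km east, 3.56 km north → (-2.11, 3.56).

(-2.11, 3.56)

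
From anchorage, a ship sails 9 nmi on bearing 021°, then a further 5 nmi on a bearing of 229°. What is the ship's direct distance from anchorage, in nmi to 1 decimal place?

5.2 nmi

Leg 1 (021°, 9 nmi): east 9 sin 21° = 3.23, north 9 cos 21° = 8.40
Leg 2 (229°, 5 nmi): east 5 sin 229° = -3.77, north 5 cos 229° = -3.28
Net: -0.55 east, 5.12 north. Distance = √((-0.55)² + (5.12)²) = 5.151 nmi.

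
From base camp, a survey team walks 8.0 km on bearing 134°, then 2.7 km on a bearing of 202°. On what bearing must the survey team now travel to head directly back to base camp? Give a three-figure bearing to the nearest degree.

330°

Leg 1 (134°, 8.0 km): east 8.0 sin 134° = 5.75, north 8.0 cos 134° = -5.56
Leg 2 (202°, 2.7 km): east 2.7 sin 202° = -1.01, north 2.7 cos 202° = -2.50
Net displacement: 4.74 east, -8.06 north. Direction back to start is (-4.74, 8.06): bearing = atan2(-4.74, 8.06) mod 360° = 329.53° ≈ 330°.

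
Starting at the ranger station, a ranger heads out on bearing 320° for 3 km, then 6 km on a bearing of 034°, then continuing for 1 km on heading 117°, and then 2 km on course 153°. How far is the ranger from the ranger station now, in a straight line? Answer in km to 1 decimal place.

6.0 km

Leg 1 (320°, 3 km): east 3 sin 320° = -1.93, north 3 cos 320° = 2.30
Leg 2 (034°, 6 km): east 6 sin 34° = 3.36, north 6 cos 34° = 4.97
Leg 3 (117°, 1 km): east 1 sin 117° = 0.89, north 1 cos 117° = -0.45
Leg 4 (153°, 2 km): east 2 sin 153° = 0.91, north 2 cos 153° = -1.78
Net: 3.23 east, 5.04 north. Distance = √((3.23)² + (5.04)²) = 5.981 km.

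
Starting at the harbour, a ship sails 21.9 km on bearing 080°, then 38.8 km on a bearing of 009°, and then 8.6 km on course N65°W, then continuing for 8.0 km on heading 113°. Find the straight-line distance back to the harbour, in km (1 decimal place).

Leg 1 (080°, 21.9 km): east 21.9 sin 80° = 21.57, north 21.9 cos 80° = 3.80
Leg 2 (009°, 38.8 km): east 38.8 sin 9° = 6.07, north 38.8 cos 9° = 38.32
Leg 3 (N65°W, 8.6 km): east 8.6 sin 295° = -7.79, north 8.6 cos 295° = 3.63
Leg 4 (113°, 8.0 km): east 8.0 sin 113° = 7.36, north 8.0 cos 113° = -3.13
Net: 27.21 east, 42.63 north. Distance = √((27.21)² + (42.63)²) = 50.575 km.

50.6 km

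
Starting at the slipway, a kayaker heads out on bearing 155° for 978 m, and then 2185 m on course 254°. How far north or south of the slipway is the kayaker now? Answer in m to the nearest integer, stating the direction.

Leg 1 (155°, 978 m): east 978 sin 155° = 413.32, north 978 cos 155° = -886.37
Leg 2 (254°, 2185 m): east 2185 sin 254° = -2100.36, north 2185 cos 254° = -602.27
Net north component: -1488.64 m.

1489 m south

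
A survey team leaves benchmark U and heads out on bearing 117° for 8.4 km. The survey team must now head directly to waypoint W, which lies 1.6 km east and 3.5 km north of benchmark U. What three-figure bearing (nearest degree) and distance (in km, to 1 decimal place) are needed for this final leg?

321°, 9.4 km

Leg 1 (117°, 8.4 km): east 8.4 sin 117° = 7.48, north 8.4 cos 117° = -3.81
Current position: (7.48, -3.81). Target: (1.6, 3.5). Remaining: Δeast = -5.88, Δnorth = 7.31.
Bearing = atan2(-5.88, 7.31) mod 360° = 321.18°; distance = √((-5.88)² + (7.31)²) = 9.387 km.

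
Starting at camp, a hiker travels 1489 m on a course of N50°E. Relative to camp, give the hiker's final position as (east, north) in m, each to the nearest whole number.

Leg 1 (N50°E, 1489 m): east 1489 sin 50° = 1140.64, north 1489 cos 50° = 957.11
Summing: 1140.64 m east, 957.11 m north → (1141, 957).

(1141, 957)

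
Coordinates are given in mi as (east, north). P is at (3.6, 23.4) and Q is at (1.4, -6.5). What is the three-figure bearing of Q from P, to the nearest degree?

184°

Δeast = 1.4 − 3.6 = -2.20; Δnorth = -6.5 − 23.4 = -29.90.
Bearing = atan2(Δeast, Δnorth) mod 360° = 184.21° ≈ 184°.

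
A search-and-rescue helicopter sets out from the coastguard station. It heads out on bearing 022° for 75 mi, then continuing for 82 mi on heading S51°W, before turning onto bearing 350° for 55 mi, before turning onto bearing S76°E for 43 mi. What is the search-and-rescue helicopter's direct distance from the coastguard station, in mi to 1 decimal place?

Leg 1 (022°, 75 mi): east 75 sin 22° = 28.10, north 75 cos 22° = 69.54
Leg 2 (S51°W, 82 mi): east 82 sin 231° = -63.73, north 82 cos 231° = -51.60
Leg 3 (350°, 55 mi): east 55 sin 350° = -9.55, north 55 cos 350° = 54.16
Leg 4 (S76°E, 43 mi): east 43 sin 104° = 41.72, north 43 cos 104° = -10.40
Net: -3.46 east, 61.70 north. Distance = √((-3.46)² + (61.70)²) = 61.793 mi.

61.8 mi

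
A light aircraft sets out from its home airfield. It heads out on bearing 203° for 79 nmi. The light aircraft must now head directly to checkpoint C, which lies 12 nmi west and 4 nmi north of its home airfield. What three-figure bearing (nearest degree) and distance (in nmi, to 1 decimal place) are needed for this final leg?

Leg 1 (203°, 79 nmi): east 79 sin 203° = -30.87, north 79 cos 203° = -72.72
Current position: (-30.87, -72.72). Target: (-12, 4). Remaining: Δeast = 18.87, Δnorth = 76.72.
Bearing = atan2(18.87, 76.72) mod 360° = 13.82°; distance = √((18.87)² + (76.72)²) = 79.006 nmi.

014°, 79.0 nmi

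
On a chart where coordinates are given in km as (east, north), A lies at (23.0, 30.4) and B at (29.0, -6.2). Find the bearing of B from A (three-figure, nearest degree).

Δeast = 29.0 − 23.0 = 6.00; Δnorth = -6.2 − 30.4 = -36.60.
Bearing = atan2(Δeast, Δnorth) mod 360° = 170.69° ≈ 171°.

171°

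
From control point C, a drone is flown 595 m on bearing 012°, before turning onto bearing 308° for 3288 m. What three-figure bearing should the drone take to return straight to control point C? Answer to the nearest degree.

Leg 1 (012°, 595 m): east 595 sin 12° = 123.71, north 595 cos 12° = 582.00
Leg 2 (308°, 3288 m): east 3288 sin 308° = -2590.98, north 3288 cos 308° = 2024.29
Net displacement: -2467.27 east, 2606.29 north. Direction back to start is (2467.27, -2606.29): bearing = atan2(2467.27, -2606.29) mod 360° = 136.57° ≈ 137°.

137°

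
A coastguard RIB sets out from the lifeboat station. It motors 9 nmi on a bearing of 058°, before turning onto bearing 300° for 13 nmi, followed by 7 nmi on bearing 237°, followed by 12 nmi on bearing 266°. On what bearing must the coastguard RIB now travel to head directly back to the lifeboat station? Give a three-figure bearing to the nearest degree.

Leg 1 (058°, 9 nmi): east 9 sin 58° = 7.63, north 9 cos 58° = 4.77
Leg 2 (300°, 13 nmi): east 13 sin 300° = -11.26, north 13 cos 300° = 6.50
Leg 3 (237°, 7 nmi): east 7 sin 237° = -5.87, north 7 cos 237° = -3.81
Leg 4 (266°, 12 nmi): east 12 sin 266° = -11.97, north 12 cos 266° = -0.84
Net displacement: -21.47 east, 6.62 north. Direction back to start is (21.47, -6.62): bearing = atan2(21.47, -6.62) mod 360° = 107.14° ≈ 107°.

107°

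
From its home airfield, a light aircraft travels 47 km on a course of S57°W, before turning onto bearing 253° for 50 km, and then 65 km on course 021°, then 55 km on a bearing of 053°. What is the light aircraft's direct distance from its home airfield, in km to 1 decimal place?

Leg 1 (S57°W, 47 km): east 47 sin 237° = -39.42, north 47 cos 237° = -25.60
Leg 2 (253°, 50 km): east 50 sin 253° = -47.82, north 50 cos 253° = -14.62
Leg 3 (021°, 65 km): east 65 sin 21° = 23.29, north 65 cos 21° = 60.68
Leg 4 (053°, 55 km): east 55 sin 53° = 43.92, north 55 cos 53° = 33.10
Net: -20.01 east, 53.57 north. Distance = √((-20.01)² + (53.57)²) = 57.183 km.

57.2 km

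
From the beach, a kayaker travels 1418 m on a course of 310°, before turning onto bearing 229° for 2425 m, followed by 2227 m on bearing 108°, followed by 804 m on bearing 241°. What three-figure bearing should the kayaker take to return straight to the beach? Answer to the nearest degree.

041°

Leg 1 (310°, 1418 m): east 1418 sin 310° = -1086.25, north 1418 cos 310° = 911.47
Leg 2 (229°, 2425 m): east 2425 sin 229° = -1830.17, north 2425 cos 229° = -1590.94
Leg 3 (108°, 2227 m): east 2227 sin 108° = 2118.00, north 2227 cos 108° = -688.18
Leg 4 (241°, 804 m): east 804 sin 241° = -703.19, north 804 cos 241° = -389.79
Net displacement: -1501.61 east, -1757.44 north. Direction back to start is (1501.61, 1757.44): bearing = atan2(1501.61, 1757.44) mod 360° = 40.51° ≈ 041°.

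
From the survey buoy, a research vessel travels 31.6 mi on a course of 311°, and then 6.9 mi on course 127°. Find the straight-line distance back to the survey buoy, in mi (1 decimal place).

24.7 mi

Leg 1 (311°, 31.6 mi): east 31.6 sin 311° = -23.85, north 31.6 cos 311° = 20.73
Leg 2 (127°, 6.9 mi): east 6.9 sin 127° = 5.51, north 6.9 cos 127° = -4.15
Net: -18.34 east, 16.58 north. Distance = √((-18.34)² + (16.58)²) = 24.721 mi.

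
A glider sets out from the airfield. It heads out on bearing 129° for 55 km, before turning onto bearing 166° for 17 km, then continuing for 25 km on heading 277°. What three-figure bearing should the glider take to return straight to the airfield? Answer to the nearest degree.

335°

Leg 1 (129°, 55 km): east 55 sin 129° = 42.74, north 55 cos 129° = -34.61
Leg 2 (166°, 17 km): east 17 sin 166° = 4.11, north 17 cos 166° = -16.50
Leg 3 (277°, 25 km): east 25 sin 277° = -24.81, north 25 cos 277° = 3.05
Net displacement: 22.04 east, -48.06 north. Direction back to start is (-22.04, 48.06): bearing = atan2(-22.04, 48.06) mod 360° = 335.36° ≈ 335°.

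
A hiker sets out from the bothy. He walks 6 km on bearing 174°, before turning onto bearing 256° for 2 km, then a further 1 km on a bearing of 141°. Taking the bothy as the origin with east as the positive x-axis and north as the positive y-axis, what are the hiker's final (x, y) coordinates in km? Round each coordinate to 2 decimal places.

Leg 1 (174°, 6 km): east 6 sin 174° = 0.63, north 6 cos 174° = -5.97
Leg 2 (256°, 2 km): east 2 sin 256° = -1.94, north 2 cos 256° = -0.48
Leg 3 (141°, 1 km): east 1 sin 141° = 0.63, north 1 cos 141° = -0.78
Summing: -0.68 km east, -7.23 km north → (-0.68, -7.23).

(-0.68, -7.23)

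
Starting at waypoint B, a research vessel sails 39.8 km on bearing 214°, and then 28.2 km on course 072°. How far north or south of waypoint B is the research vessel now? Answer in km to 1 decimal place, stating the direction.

24.3 km south

Leg 1 (214°, 39.8 km): east 39.8 sin 214° = -22.26, north 39.8 cos 214° = -33.00
Leg 2 (072°, 28.2 km): east 28.2 sin 72° = 26.82, north 28.2 cos 72° = 8.71
Net north component: -24.28 km.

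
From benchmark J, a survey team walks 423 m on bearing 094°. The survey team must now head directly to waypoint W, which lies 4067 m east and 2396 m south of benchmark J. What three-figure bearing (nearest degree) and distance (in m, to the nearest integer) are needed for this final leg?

123°, 4346 m

Leg 1 (094°, 423 m): east 423 sin 94° = 421.97, north 423 cos 94° = -29.51
Current position: (421.97, -29.51). Target: (4067, -2396). Remaining: Δeast = 3645.03, Δnorth = -2366.49.
Bearing = atan2(3645.03, -2366.49) mod 360° = 122.99°; distance = √((3645.03)² + (-2366.49)²) = 4345.864 m.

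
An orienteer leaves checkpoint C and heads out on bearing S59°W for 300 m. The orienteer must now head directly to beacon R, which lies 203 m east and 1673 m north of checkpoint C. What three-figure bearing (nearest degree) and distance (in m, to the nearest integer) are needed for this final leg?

Leg 1 (S59°W, 300 m): east 300 sin 239° = -257.15, north 300 cos 239° = -154.51
Current position: (-257.15, -154.51). Target: (203, 1673). Remaining: Δeast = 460.15, Δnorth = 1827.51.
Bearing = atan2(460.15, 1827.51) mod 360° = 14.13°; distance = √((460.15)² + (1827.51)²) = 1884.552 m.

014°, 1885 m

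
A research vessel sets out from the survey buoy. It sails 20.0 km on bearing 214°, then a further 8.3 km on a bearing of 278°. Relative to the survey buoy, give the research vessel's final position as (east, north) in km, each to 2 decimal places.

(-19.40, -15.43)

Leg 1 (214°, 20.0 km): east 20.0 sin 214° = -11.18, north 20.0 cos 214° = -16.58
Leg 2 (278°, 8.3 km): east 8.3 sin 278° = -8.22, north 8.3 cos 278° = 1.16
Summing: -19.40 km east, -15.43 km north → (-19.40, -15.43).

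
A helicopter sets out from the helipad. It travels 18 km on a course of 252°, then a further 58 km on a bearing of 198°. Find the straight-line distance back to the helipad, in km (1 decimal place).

Leg 1 (252°, 18 km): east 18 sin 252° = -17.12, north 18 cos 252° = -5.56
Leg 2 (198°, 58 km): east 58 sin 198° = -17.92, north 58 cos 198° = -55.16
Net: -35.04 east, -60.72 north. Distance = √((-35.04)² + (-60.72)²) = 70.109 km.

70.1 km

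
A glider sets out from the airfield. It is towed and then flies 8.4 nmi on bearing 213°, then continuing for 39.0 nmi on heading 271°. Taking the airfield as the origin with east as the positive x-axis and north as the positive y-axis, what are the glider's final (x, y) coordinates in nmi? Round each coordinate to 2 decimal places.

(-43.57, -6.36)

Leg 1 (213°, 8.4 nmi): east 8.4 sin 213° = -4.57, north 8.4 cos 213° = -7.04
Leg 2 (271°, 39.0 nmi): east 39.0 sin 271° = -38.99, north 39.0 cos 271° = 0.68
Summing: -43.57 nmi east, -6.36 nmi north → (-43.57, -6.36).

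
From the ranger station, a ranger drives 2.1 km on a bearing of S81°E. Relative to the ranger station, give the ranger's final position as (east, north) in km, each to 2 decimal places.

(2.07, -0.33)

Leg 1 (S81°E, 2.1 km): east 2.1 sin 99° = 2.07, north 2.1 cos 99° = -0.33
Summing: 2.07 km east, -0.33 km north → (2.07, -0.33).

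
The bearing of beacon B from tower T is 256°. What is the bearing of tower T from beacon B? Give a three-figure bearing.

Back-bearing = 256° − 180° = 076°.

076°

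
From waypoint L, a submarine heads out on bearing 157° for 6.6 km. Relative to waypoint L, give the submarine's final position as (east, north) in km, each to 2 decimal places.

Leg 1 (157°, 6.6 km): east 6.6 sin 157° = 2.58, north 6.6 cos 157° = -6.08
Summing: 2.58 km east, -6.08 km north → (2.58, -6.08).

(2.58, -6.08)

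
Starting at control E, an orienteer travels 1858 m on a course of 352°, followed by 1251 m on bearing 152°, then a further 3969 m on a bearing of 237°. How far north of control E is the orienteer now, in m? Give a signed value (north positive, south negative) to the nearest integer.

Leg 1 (352°, 1858 m): east 1858 sin 352° = -258.58, north 1858 cos 352° = 1839.92
Leg 2 (152°, 1251 m): east 1251 sin 152° = 587.31, north 1251 cos 152° = -1104.57
Leg 3 (237°, 3969 m): east 3969 sin 237° = -3328.68, north 3969 cos 237° = -2161.67
Net north component: -1426.32 m.

-1426 m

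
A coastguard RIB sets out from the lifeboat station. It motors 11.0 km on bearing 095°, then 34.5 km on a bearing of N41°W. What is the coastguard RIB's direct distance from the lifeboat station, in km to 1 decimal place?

Leg 1 (095°, 11.0 km): east 11.0 sin 95° = 10.96, north 11.0 cos 95° = -0.96
Leg 2 (N41°W, 34.5 km): east 34.5 sin 319° = -22.63, north 34.5 cos 319° = 26.04
Net: -11.68 east, 25.08 north. Distance = √((-11.68)² + (25.08)²) = 27.664 km.

27.7 km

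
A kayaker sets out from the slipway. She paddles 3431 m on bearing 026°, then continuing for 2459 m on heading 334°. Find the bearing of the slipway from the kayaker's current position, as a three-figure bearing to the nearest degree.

Leg 1 (026°, 3431 m): east 3431 sin 26° = 1504.05, north 3431 cos 26° = 3083.76
Leg 2 (334°, 2459 m): east 2459 sin 334° = -1077.95, north 2459 cos 334° = 2210.13
Net displacement: 426.10 east, 5293.90 north. Direction back to start is (-426.10, -5293.90): bearing = atan2(-426.10, -5293.90) mod 360° = 184.60° ≈ 185°.

185°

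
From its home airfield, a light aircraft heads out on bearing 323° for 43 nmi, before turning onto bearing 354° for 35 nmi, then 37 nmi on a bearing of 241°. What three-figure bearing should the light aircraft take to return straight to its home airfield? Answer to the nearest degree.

130°

Leg 1 (323°, 43 nmi): east 43 sin 323° = -25.88, north 43 cos 323° = 34.34
Leg 2 (354°, 35 nmi): east 35 sin 354° = -3.66, north 35 cos 354° = 34.81
Leg 3 (241°, 37 nmi): east 37 sin 241° = -32.36, north 37 cos 241° = -17.94
Net displacement: -61.90 east, 51.21 north. Direction back to start is (61.90, -51.21): bearing = atan2(61.90, -51.21) mod 360° = 129.60° ≈ 130°.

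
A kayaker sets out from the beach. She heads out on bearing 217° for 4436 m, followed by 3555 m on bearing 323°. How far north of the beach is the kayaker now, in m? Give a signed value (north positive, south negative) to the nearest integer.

Leg 1 (217°, 4436 m): east 4436 sin 217° = -2669.65, north 4436 cos 217° = -3542.75
Leg 2 (323°, 3555 m): east 3555 sin 323° = -2139.45, north 3555 cos 323° = 2839.15
Net north component: -703.60 m.

-704 m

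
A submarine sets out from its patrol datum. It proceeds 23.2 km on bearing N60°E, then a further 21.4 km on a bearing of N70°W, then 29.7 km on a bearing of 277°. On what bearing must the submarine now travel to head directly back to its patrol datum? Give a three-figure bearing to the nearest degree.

Leg 1 (N60°E, 23.2 km): east 23.2 sin 60° = 20.09, north 23.2 cos 60° = 11.60
Leg 2 (N70°W, 21.4 km): east 21.4 sin 290° = -20.11, north 21.4 cos 290° = 7.32
Leg 3 (277°, 29.7 km): east 29.7 sin 277° = -29.48, north 29.7 cos 277° = 3.62
Net displacement: -29.50 east, 22.54 north. Direction back to start is (29.50, -22.54): bearing = atan2(29.50, -22.54) mod 360° = 127.38° ≈ 127°.

127°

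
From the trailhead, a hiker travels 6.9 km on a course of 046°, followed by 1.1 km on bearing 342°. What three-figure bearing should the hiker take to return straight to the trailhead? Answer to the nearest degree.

Leg 1 (046°, 6.9 km): east 6.9 sin 46° = 4.96, north 6.9 cos 46° = 4.79
Leg 2 (342°, 1.1 km): east 1.1 sin 342° = -0.34, north 1.1 cos 342° = 1.05
Net displacement: 4.62 east, 5.84 north. Direction back to start is (-4.62, -5.84): bearing = atan2(-4.62, -5.84) mod 360° = 218.37° ≈ 218°.

218°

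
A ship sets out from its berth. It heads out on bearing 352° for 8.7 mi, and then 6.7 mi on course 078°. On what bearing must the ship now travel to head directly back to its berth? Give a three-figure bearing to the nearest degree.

208°

Leg 1 (352°, 8.7 mi): east 8.7 sin 352° = -1.21, north 8.7 cos 352° = 8.62
Leg 2 (078°, 6.7 mi): east 6.7 sin 78° = 6.55, north 6.7 cos 78° = 1.39
Net displacement: 5.34 east, 10.01 north. Direction back to start is (-5.34, -10.01): bearing = atan2(-5.34, -10.01) mod 360° = 208.09° ≈ 208°.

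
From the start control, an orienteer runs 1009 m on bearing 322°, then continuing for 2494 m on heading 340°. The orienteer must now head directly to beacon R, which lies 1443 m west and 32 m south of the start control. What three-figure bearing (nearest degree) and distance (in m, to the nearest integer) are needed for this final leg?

Leg 1 (322°, 1009 m): east 1009 sin 322° = -621.20, north 1009 cos 322° = 795.10
Leg 2 (340°, 2494 m): east 2494 sin 340° = -853.00, north 2494 cos 340° = 2343.59
Current position: (-1474.20, 3138.70). Target: (-1443, -32). Remaining: Δeast = 31.20, Δnorth = -3170.70.
Bearing = atan2(31.20, -3170.70) mod 360° = 179.44°; distance = √((31.20)² + (-3170.70)²) = 3170.850 m.

179°, 3171 m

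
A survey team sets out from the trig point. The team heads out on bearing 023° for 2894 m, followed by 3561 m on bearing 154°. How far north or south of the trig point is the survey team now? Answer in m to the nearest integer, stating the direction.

Leg 1 (023°, 2894 m): east 2894 sin 23° = 1130.78, north 2894 cos 23° = 2663.94
Leg 2 (154°, 3561 m): east 3561 sin 154° = 1561.04, north 3561 cos 154° = -3200.61
Net north component: -536.66 m.

537 m south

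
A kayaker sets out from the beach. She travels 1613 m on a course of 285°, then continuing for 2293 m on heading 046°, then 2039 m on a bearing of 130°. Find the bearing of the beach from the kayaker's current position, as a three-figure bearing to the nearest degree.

Leg 1 (285°, 1613 m): east 1613 sin 285° = -1558.04, north 1613 cos 285° = 417.48
Leg 2 (046°, 2293 m): east 2293 sin 46° = 1649.45, north 2293 cos 46° = 1592.85
Leg 3 (130°, 2039 m): east 2039 sin 130° = 1561.96, north 2039 cos 130° = -1310.64
Net displacement: 1653.37 east, 699.68 north. Direction back to start is (-1653.37, -699.68): bearing = atan2(-1653.37, -699.68) mod 360° = 247.06° ≈ 247°.

247°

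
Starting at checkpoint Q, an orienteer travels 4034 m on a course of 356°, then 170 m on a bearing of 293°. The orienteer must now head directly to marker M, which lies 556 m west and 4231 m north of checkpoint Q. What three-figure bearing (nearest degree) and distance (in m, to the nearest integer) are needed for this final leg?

Leg 1 (356°, 4034 m): east 4034 sin 356° = -281.40, north 4034 cos 356° = 4024.17
Leg 2 (293°, 170 m): east 170 sin 293° = -156.49, north 170 cos 293° = 66.42
Current position: (-437.88, 4090.60). Target: (-556, 4231). Remaining: Δeast = -118.12, Δnorth = 140.40.
Bearing = atan2(-118.12, 140.40) mod 360° = 319.93°; distance = √((-118.12)² + (140.40)²) = 183.478 m.

320°, 183 m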